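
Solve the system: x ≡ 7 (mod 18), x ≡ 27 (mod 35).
97

Using Chinese Remainder Theorem:
M = 18 × 35 = 630
M1 = 35, M2 = 18
y1 = 35^(-1) mod 18 = 17
y2 = 18^(-1) mod 35 = 2
x = (7×35×17 + 27×18×2) mod 630 = 97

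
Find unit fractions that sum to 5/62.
1/13 + 1/269 + 1/216814

Greedy algorithm:
5/62: ceiling(62/5) = 13, use 1/13
3/806: ceiling(806/3) = 269, use 1/269
1/216814: ceiling(216814/1) = 216814, use 1/216814
Result: 5/62 = 1/13 + 1/269 + 1/216814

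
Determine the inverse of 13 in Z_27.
25

gcd(13, 27) = 1, so the inverse exists.
Extended Euclidean algorithm on (27, 13):
27 = 2 × 13 + 1  ⟹  1 = (1)·27 + (-2)·13
So (-2)·13 ≡ 1 (mod 27), i.e. 13^(-1) ≡ -2 ≡ 25 (mod 27).
Check: 13 × 25 = 325 ≡ 1 (mod 27)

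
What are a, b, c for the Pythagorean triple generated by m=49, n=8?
(2337, 784, 2465)

Euclid's formula: a = m² - n², b = 2mn, c = m² + n²
m = 49, n = 8
a = 49² - 8² = 2401 - 64 = 2337
b = 2 × 49 × 8 = 784
c = 49² + 8² = 2401 + 64 = 2465
Verification: 2337² + 784² = 5461569 + 614656 = 6076225 = 2465² ✓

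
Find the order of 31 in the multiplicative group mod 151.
75

151 is prime, so ord(31) divides φ(151) = 150.
Divisors of 150: 1, 2, 3, 5, 6, 10, 15, 25, 30, 50, 75, 150.
Repeated squaring: 31^1 ≡ 31, 31^2 ≡ 55, 31^4 ≡ 5, 31^8 ≡ 25, 31^16 ≡ 21, 31^32 ≡ 139, 31^64 ≡ 144, 31^128 ≡ 49 (mod 151).
Test 31^d mod 151 for each divisor d in increasing order:
31^1 ≡ 31
31^2 ≡ 55
31^3 = 31^2·31^1 ≡ 44
31^5 = 31^4·31^1 ≡ 4
31^6 = 31^4·31^2 ≡ 124
31^10 = 31^8·31^2 ≡ 16
31^15 = 31^8·31^4·31^2·31^1 ≡ 64
31^25 = 31^16·31^8·31^1 ≡ 118
31^30 = 31^16·31^8·31^4·31^2 ≡ 19
31^50 = 31^32·31^16·31^2 ≡ 32
31^75 = 31^64·31^8·31^2·31^1 ≡ 1  ← first divisor giving 1
The order is 75.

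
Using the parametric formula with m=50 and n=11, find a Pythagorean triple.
(2379, 1100, 2621)

Euclid's formula: a = m² - n², b = 2mn, c = m² + n²
m = 50, n = 11
a = 50² - 11² = 2500 - 121 = 2379
b = 2 × 50 × 11 = 1100
c = 50² + 11² = 2500 + 121 = 2621
Verification: 2379² + 1100² = 5659641 + 1210000 = 6869641 = 2621² ✓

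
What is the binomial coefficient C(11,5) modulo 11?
0

Using Lucas' theorem:
Write n=11 and k=5 in base 11:
n in base 11: [1, 0]
k in base 11: [0, 5]
C(11,5) mod 11 = ∏ C(n_i, k_i) mod 11
Digit binomials (mod 11): C(1,0) = 1; C(0,5) = 0 (k_i > n_i)
Product: 1 × 0 = 0 ≡ 0 (mod 11)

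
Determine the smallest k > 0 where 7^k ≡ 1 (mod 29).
7

29 is prime, so ord(7) divides φ(29) = 28.
Divisors of 28: 1, 2, 4, 7, 14, 28.
Repeated squaring: 7^1 ≡ 7, 7^2 ≡ 20, 7^4 ≡ 23, 7^8 ≡ 7, 7^16 ≡ 20 (mod 29).
Test 7^d mod 29 for each divisor d in increasing order:
7^1 ≡ 7
7^2 ≡ 20
7^4 ≡ 23
7^7 = 7^4·7^2·7^1 ≡ 1  ← first divisor giving 1
The order is 7.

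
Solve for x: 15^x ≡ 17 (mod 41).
29

Baby-step giant-step with step n = ⌈√41⌉ = 7.
Baby steps 15^j mod 41 (j:value) for j=0..6: 0:1, 1:15, 2:20, 3:13, 4:31, 5:14, 6:5.
Giant-step multiplier: 15^(-7) ≡ 15^(40-7) = 15^33 ≡ 35 (mod 41).
Giant steps γ_i = 17·35^i mod 41: γ_0=17, γ_1=21, γ_2=38, γ_3=18, γ_4=15 (in table at j=1).
x = i·n + j = 4·7 + 1 = 29.
Check: 15^29 ≡ 17 (mod 41).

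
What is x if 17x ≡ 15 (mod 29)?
x ≡ 6 (mod 29)

gcd(17, 29) = 1, which divides 15, so solutions exist.
Find 17^(-1) mod 29 by the extended Euclidean algorithm:
29 = 1 × 17 + 12  ⟹  12 = (1)·29 + (-1)·17
17 = 1 × 12 + 5  ⟹  5 = (-1)·29 + (2)·17
12 = 2 × 5 + 2  ⟹  2 = (3)·29 + (-5)·17
5 = 2 × 2 + 1  ⟹  1 = (-7)·29 + (12)·17
So (12)·17 ≡ 1 (mod 29), i.e. 17^(-1) ≡ 12 (mod 29).
x ≡ 12 × 15 = 180 ≡ 6 (mod 29).
Check: 17 × 6 = 102 ≡ 15 (mod 29).
Unique solution: x ≡ 6 (mod 29)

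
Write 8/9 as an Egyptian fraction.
1/2 + 1/3 + 1/18

Greedy algorithm:
8/9: ceiling(9/8) = 2, use 1/2
7/18: ceiling(18/7) = 3, use 1/3
1/18: ceiling(18/1) = 18, use 1/18
Result: 8/9 = 1/2 + 1/3 + 1/18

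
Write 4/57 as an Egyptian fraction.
1/15 + 1/285

Greedy algorithm:
4/57: ceiling(57/4) = 15, use 1/15
1/285: ceiling(285/1) = 285, use 1/285
Result: 4/57 = 1/15 + 1/285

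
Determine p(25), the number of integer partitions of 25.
1958

p(n) counts ways to write n as a sum of positive integers (order ignored).
Euler's pentagonal recurrence: p(k) = p(k-1) + p(k-2) - p(k-5) - p(k-7) + p(k-12) + p(k-15) - ... (offsets j(3j∓1)/2, signs ++--, p(0)=1, p(<0)=0).
DP table for k = 0..24: p(0)=1, p(1)=1, p(2)=2, p(3)=3, p(4)=5, p(5)=7, p(6)=11, p(7)=15, p(8)=22, p(9)=30, p(10)=42, p(11)=56, p(12)=77, p(13)=101, p(14)=135, p(15)=176, p(16)=231, p(17)=297, p(18)=385, p(19)=490, p(20)=627, p(21)=792, p(22)=1002, p(23)=1255, p(24)=1575.
Final step: p(25) = p(24) + p(23) - p(20) - p(18) + p(13) + p(10) - p(3)
= 1575 + 1255 - 627 - 385 + 101 + 42 - 3
= 1958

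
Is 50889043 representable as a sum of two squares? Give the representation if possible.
Not possible

Factorization: 50889043 = 83^3 × 89
By Fermat: n is sum of two squares iff every prime p ≡ 3 (mod 4) appears to even power.
Prime(s) ≡ 3 (mod 4) with odd exponent: [(83, 3)]
Therefore 50889043 cannot be expressed as a² + b².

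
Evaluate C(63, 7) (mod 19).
0

Using Lucas' theorem:
Write n=63 and k=7 in base 19:
n in base 19: [3, 6]
k in base 19: [0, 7]
C(63,7) mod 19 = ∏ C(n_i, k_i) mod 19
Digit binomials (mod 19): C(3,0) = 1; C(6,7) = 0 (k_i > n_i)
Product: 1 × 0 = 0 ≡ 0 (mod 19)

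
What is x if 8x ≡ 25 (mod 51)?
x ≡ 35 (mod 51)

gcd(8, 51) = 1, which divides 25, so solutions exist.
Find 8^(-1) mod 51 by the extended Euclidean algorithm:
51 = 6 × 8 + 3  ⟹  3 = (1)·51 + (-6)·8
8 = 2 × 3 + 2  ⟹  2 = (-2)·51 + (13)·8
3 = 1 × 2 + 1  ⟹  1 = (3)·51 + (-19)·8
So (-19)·8 ≡ 1 (mod 51), i.e. 8^(-1) ≡ -19 ≡ 32 (mod 51).
x ≡ 32 × 25 = 800 ≡ 35 (mod 51).
Check: 8 × 35 = 280 ≡ 25 (mod 51).
Unique solution: x ≡ 35 (mod 51)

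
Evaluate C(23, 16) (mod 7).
3

Using Lucas' theorem:
Write n=23 and k=16 in base 7:
n in base 7: [3, 2]
k in base 7: [2, 2]
C(23,16) mod 7 = ∏ C(n_i, k_i) mod 7
Digit binomials (mod 7): C(3,2) = 3; C(2,2) = 1
Product: 3 × 1 = 3 ≡ 3 (mod 7)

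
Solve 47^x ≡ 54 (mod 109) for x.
57

Baby-step giant-step with step n = ⌈√109⌉ = 11.
Baby steps 47^j mod 109 (j:value) for j=0..10: 0:1, 1:47, 2:29, 3:55, 4:78, 5:69, 6:82, 7:39, 8:89, 9:41, 10:74.
Giant-step multiplier: 47^(-11) ≡ 47^(108-11) = 47^97 ≡ 98 (mod 109).
Giant steps γ_i = 54·98^i mod 109: γ_0=54, γ_1=60, γ_2=103, γ_3=66, γ_4=37, γ_5=29 (in table at j=2).
x = i·n + j = 5·11 + 2 = 57.
Check: 47^57 ≡ 54 (mod 109).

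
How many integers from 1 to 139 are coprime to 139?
138

139 = 139
φ(n) = n × ∏(1 - 1/p) for each prime p dividing n
φ(139) = 139 × (1 - 1/139) = 138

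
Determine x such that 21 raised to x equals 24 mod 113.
29

Baby-step giant-step with step n = ⌈√113⌉ = 11.
Baby steps 21^j mod 113 (j:value) for j=0..10: 0:1, 1:21, 2:102, 3:108, 4:8, 5:55, 6:25, 7:73, 8:64, 9:101, 10:87.
Giant-step multiplier: 21^(-11) ≡ 21^(112-11) = 21^101 ≡ 6 (mod 113).
Giant steps γ_i = 24·6^i mod 113: γ_0=24, γ_1=31, γ_2=73 (in table at j=7).
x = i·n + j = 2·11 + 7 = 29.
Check: 21^29 ≡ 24 (mod 113).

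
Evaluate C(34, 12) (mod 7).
3

Using Lucas' theorem:
Write n=34 and k=12 in base 7:
n in base 7: [4, 6]
k in base 7: [1, 5]
C(34,12) mod 7 = ∏ C(n_i, k_i) mod 7
Digit binomials (mod 7): C(4,1) = 4; C(6,5) = 6
Product: 4 × 6 = 24 ≡ 3 (mod 7)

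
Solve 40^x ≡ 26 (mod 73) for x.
43

Baby-step giant-step with step n = ⌈√73⌉ = 9.
Baby steps 40^j mod 73 (j:value) for j=0..8: 0:1, 1:40, 2:67, 3:52, 4:36, 5:53, 6:3, 7:47, 8:55.
Giant-step multiplier: 40^(-9) ≡ 40^(72-9) = 40^63 ≡ 22 (mod 73).
Giant steps γ_i = 26·22^i mod 73: γ_0=26, γ_1=61, γ_2=28, γ_3=32, γ_4=47 (in table at j=7).
x = i·n + j = 4·9 + 7 = 43.
Check: 40^43 ≡ 26 (mod 73).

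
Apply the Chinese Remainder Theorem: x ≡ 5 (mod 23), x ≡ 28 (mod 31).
28

Using Chinese Remainder Theorem:
M = 23 × 31 = 713
M1 = 31, M2 = 23
y1 = 31^(-1) mod 23 = 3
y2 = 23^(-1) mod 31 = 27
x = (5×31×3 + 28×23×27) mod 713 = 28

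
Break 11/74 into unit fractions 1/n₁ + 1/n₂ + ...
1/7 + 1/173 + 1/89614

Greedy algorithm:
11/74: ceiling(74/11) = 7, use 1/7
3/518: ceiling(518/3) = 173, use 1/173
1/89614: ceiling(89614/1) = 89614, use 1/89614
Result: 11/74 = 1/7 + 1/173 + 1/89614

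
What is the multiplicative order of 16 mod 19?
9

19 is prime, so ord(16) divides φ(19) = 18.
Divisors of 18: 1, 2, 3, 6, 9, 18.
Repeated squaring: 16^1 ≡ 16, 16^2 ≡ 9, 16^4 ≡ 5, 16^8 ≡ 6, 16^16 ≡ 17 (mod 19).
Test 16^d mod 19 for each divisor d in increasing order:
16^1 ≡ 16
16^2 ≡ 9
16^3 = 16^2·16^1 ≡ 11
16^6 = 16^4·16^2 ≡ 7
16^9 = 16^8·16^1 ≡ 1  ← first divisor giving 1
The order is 9.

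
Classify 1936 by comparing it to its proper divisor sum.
abundant

Proper divisors of 1936: sum = 1 + 2 + 4 + 8 + 11 + 16 + 22 + 44 + 88 + 121 + 176 + 242 + 484 + 968 = 2187
Since 2187 > 1936, 1936 is abundant.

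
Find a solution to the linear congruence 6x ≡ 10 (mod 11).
x ≡ 9 (mod 11)

gcd(6, 11) = 1, which divides 10, so solutions exist.
Find 6^(-1) mod 11 by the extended Euclidean algorithm:
11 = 1 × 6 + 5  ⟹  5 = (1)·11 + (-1)·6
6 = 1 × 5 + 1  ⟹  1 = (-1)·11 + (2)·6
So (2)·6 ≡ 1 (mod 11), i.e. 6^(-1) ≡ 2 (mod 11).
x ≡ 2 × 10 = 20 ≡ 9 (mod 11).
Check: 6 × 9 = 54 ≡ 10 (mod 11).
Unique solution: x ≡ 9 (mod 11)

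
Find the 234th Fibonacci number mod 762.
196

Matrix identity: Q^n = [[F_(n+1), F_n], [F_n, F_(n-1)]] with Q = [[1,1],[1,0]].
n = 234 = 11101010₂. Square-and-multiply, entries mod 762:
Q^1 = [[1,1],[1,0]]
Q^3 = (Q^1)²·Q = [[3,2],[2,1]]
Q^7 = (Q^3)²·Q = [[21,13],[13,8]]
Q^14 = (Q^7)² = [[610,377],[377,233]]
Q^29 = (Q^14)²·Q = [[698,641],[641,57]]
Q^58 = (Q^29)² = [[449,85],[85,364]]
Q^117 = (Q^58)²·Q = [[563,38],[38,525]]
Q^234 = (Q^117)² = [[659,196],[196,463]]
F_234 mod 762 = Q^234[0][1] = 196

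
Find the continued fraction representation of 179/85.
[2; 9, 2, 4]

Euclidean algorithm steps:
179 = 2 × 85 + 9
85 = 9 × 9 + 4
9 = 2 × 4 + 1
4 = 4 × 1 + 0
Continued fraction: [2; 9, 2, 4]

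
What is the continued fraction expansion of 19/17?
[1; 8, 2]

Euclidean algorithm steps:
19 = 1 × 17 + 2
17 = 8 × 2 + 1
2 = 2 × 1 + 0
Continued fraction: [1; 8, 2]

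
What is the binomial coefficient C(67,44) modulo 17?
3

Using Lucas' theorem:
Write n=67 and k=44 in base 17:
n in base 17: [3, 16]
k in base 17: [2, 10]
C(67,44) mod 17 = ∏ C(n_i, k_i) mod 17
Digit binomials (mod 17): C(3,2) = 3; C(16,10) = 8008 ≡ 1
Product: 3 × 1 = 3 ≡ 3 (mod 17)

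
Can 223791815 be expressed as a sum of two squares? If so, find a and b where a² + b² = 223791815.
Not possible

Factorization: 223791815 = 5 × 13 × 151^3
By Fermat: n is sum of two squares iff every prime p ≡ 3 (mod 4) appears to even power.
Prime(s) ≡ 3 (mod 4) with odd exponent: [(151, 3)]
Therefore 223791815 cannot be expressed as a² + b².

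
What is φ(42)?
12

42 = 2 × 3 × 7
φ(n) = n × ∏(1 - 1/p) for each prime p dividing n
φ(42) = 42 × (1 - 1/2) × (1 - 1/3) × (1 - 1/7) = 12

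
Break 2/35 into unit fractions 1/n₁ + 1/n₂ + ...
1/18 + 1/630

Greedy algorithm:
2/35: ceiling(35/2) = 18, use 1/18
1/630: ceiling(630/1) = 630, use 1/630
Result: 2/35 = 1/18 + 1/630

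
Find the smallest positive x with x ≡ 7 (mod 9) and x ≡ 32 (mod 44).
340

Using Chinese Remainder Theorem:
M = 9 × 44 = 396
M1 = 44, M2 = 9
y1 = 44^(-1) mod 9 = 8
y2 = 9^(-1) mod 44 = 5
x = (7×44×8 + 32×9×5) mod 396 = 340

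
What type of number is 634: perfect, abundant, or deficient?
deficient

Proper divisors of 634: sum = 1 + 2 + 317 = 320
Since 320 < 634, 634 is deficient.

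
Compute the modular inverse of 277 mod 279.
139

gcd(277, 279) = 1, so the inverse exists.
Extended Euclidean algorithm on (279, 277):
279 = 1 × 277 + 2  ⟹  2 = (1)·279 + (-1)·277
277 = 138 × 2 + 1  ⟹  1 = (-138)·279 + (139)·277
So (139)·277 ≡ 1 (mod 279), i.e. 277^(-1) ≡ 139 (mod 279).
Check: 277 × 139 = 38503 ≡ 1 (mod 279)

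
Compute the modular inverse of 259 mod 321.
88

gcd(259, 321) = 1, so the inverse exists.
Extended Euclidean algorithm on (321, 259):
321 = 1 × 259 + 62  ⟹  62 = (1)·321 + (-1)·259
259 = 4 × 62 + 11  ⟹  11 = (-4)·321 + (5)·259
62 = 5 × 11 + 7  ⟹  7 = (21)·321 + (-26)·259
11 = 1 × 7 + 4  ⟹  4 = (-25)·321 + (31)·259
7 = 1 × 4 + 3  ⟹  3 = (46)·321 + (-57)·259
4 = 1 × 3 + 1  ⟹  1 = (-71)·321 + (88)·259
So (88)·259 ≡ 1 (mod 321), i.e. 259^(-1) ≡ 88 (mod 321).
Check: 259 × 88 = 22792 ≡ 1 (mod 321)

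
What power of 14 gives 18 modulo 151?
86

Baby-step giant-step with step n = ⌈√151⌉ = 13.
Baby steps 14^j mod 151 (j:value) for j=0..12: 0:1, 1:14, 2:45, 3:26, 4:62, 5:113, 6:72, 7:102, 8:69, 9:60, 10:85, 11:133, 12:50.
Giant-step multiplier: 14^(-13) ≡ 14^(150-13) = 14^137 ≡ 140 (mod 151).
Giant steps γ_i = 18·140^i mod 151: γ_0=18, γ_1=104, γ_2=64, γ_3=51, γ_4=43, γ_5=131, γ_6=69 (in table at j=8).
x = i·n + j = 6·13 + 8 = 86.
Check: 14^86 ≡ 18 (mod 151).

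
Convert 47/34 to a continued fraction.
[1; 2, 1, 1, 1, 1, 2]

Euclidean algorithm steps:
47 = 1 × 34 + 13
34 = 2 × 13 + 8
13 = 1 × 8 + 5
8 = 1 × 5 + 3
5 = 1 × 3 + 2
3 = 1 × 2 + 1
2 = 2 × 1 + 0
Continued fraction: [1; 2, 1, 1, 1, 1, 2]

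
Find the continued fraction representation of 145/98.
[1; 2, 11, 1, 3]

Euclidean algorithm steps:
145 = 1 × 98 + 47
98 = 2 × 47 + 4
47 = 11 × 4 + 3
4 = 1 × 3 + 1
3 = 3 × 1 + 0
Continued fraction: [1; 2, 11, 1, 3]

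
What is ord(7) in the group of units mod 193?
24

193 is prime, so ord(7) divides φ(193) = 192.
Divisors of 192: 1, 2, 3, 4, 6, 8, 12, 16, 24, 32, 48, 64, 96, 192.
Repeated squaring: 7^1 ≡ 7, 7^2 ≡ 49, 7^4 ≡ 85, 7^8 ≡ 84, 7^16 ≡ 108, 7^32 ≡ 84, 7^64 ≡ 108, 7^128 ≡ 84 (mod 193).
Test 7^d mod 193 for each divisor d in increasing order:
7^1 ≡ 7
7^2 ≡ 49
7^3 = 7^2·7^1 ≡ 150
7^4 ≡ 85
7^6 = 7^4·7^2 ≡ 112
7^8 ≡ 84
7^12 = 7^8·7^4 ≡ 192
7^16 ≡ 108
7^24 = 7^16·7^8 ≡ 1  ← first divisor giving 1
The order is 24.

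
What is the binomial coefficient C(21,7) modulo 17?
0

Using Lucas' theorem:
Write n=21 and k=7 in base 17:
n in base 17: [1, 4]
k in base 17: [0, 7]
C(21,7) mod 17 = ∏ C(n_i, k_i) mod 17
Digit binomials (mod 17): C(1,0) = 1; C(4,7) = 0 (k_i > n_i)
Product: 1 × 0 = 0 ≡ 0 (mod 17)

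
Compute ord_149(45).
74

149 is prime, so ord(45) divides φ(149) = 148.
Divisors of 148: 1, 2, 4, 37, 74, 148.
Repeated squaring: 45^1 ≡ 45, 45^2 ≡ 88, 45^4 ≡ 145, 45^8 ≡ 16, 45^16 ≡ 107, 45^32 ≡ 125, 45^64 ≡ 129, 45^128 ≡ 102 (mod 149).
Test 45^d mod 149 for each divisor d in increasing order:
45^1 ≡ 45
45^2 ≡ 88
45^4 ≡ 145
45^37 = 45^32·45^4·45^1 ≡ 148
45^74 = 45^64·45^8·45^2 ≡ 1  ← first divisor giving 1
The order is 74.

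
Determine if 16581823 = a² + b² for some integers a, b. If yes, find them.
Not possible

Factorization: 16581823 = 29 × 83^3
By Fermat: n is sum of two squares iff every prime p ≡ 3 (mod 4) appears to even power.
Prime(s) ≡ 3 (mod 4) with odd exponent: [(83, 3)]
Therefore 16581823 cannot be expressed as a² + b².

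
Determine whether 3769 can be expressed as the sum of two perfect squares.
13² + 60² (a=13, b=60)

Factorization: 3769 = 3769
By Fermat: n is sum of two squares iff every prime p ≡ 3 (mod 4) appears to even power.
All primes ≡ 3 (mod 4) appear to even power.
Search a = 0, 1, 2, … for 3769 - a² a perfect square: first hit at a = 13: 3769 - 169 = 3600 = 60².
3769 = 13² + 60² = 169 + 3600 ✓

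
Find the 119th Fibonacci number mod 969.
412

Matrix identity: Q^n = [[F_(n+1), F_n], [F_n, F_(n-1)]] with Q = [[1,1],[1,0]].
n = 119 = 1110111₂. Square-and-multiply, entries mod 969:
Q^1 = [[1,1],[1,0]]
Q^3 = (Q^1)²·Q = [[3,2],[2,1]]
Q^7 = (Q^3)²·Q = [[21,13],[13,8]]
Q^14 = (Q^7)² = [[610,377],[377,233]]
Q^29 = (Q^14)²·Q = [[638,659],[659,948]]
Q^59 = (Q^29)²·Q = [[825,233],[233,592]]
Q^119 = (Q^59)²·Q = [[144,412],[412,701]]
F_119 mod 969 = Q^119[0][1] = 412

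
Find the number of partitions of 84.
26543660

p(n) counts ways to write n as a sum of positive integers (order ignored).
Euler's pentagonal recurrence: p(k) = p(k-1) + p(k-2) - p(k-5) - p(k-7) + p(k-12) + p(k-15) - ... (offsets j(3j∓1)/2, signs ++--, p(0)=1, p(<0)=0).
DP table for k = 0..83: p(0)=1, p(1)=1, p(2)=2, p(3)=3, p(4)=5, p(5)=7, p(6)=11, p(7)=15, p(8)=22, p(9)=30, p(10)=42, p(11)=56, p(12)=77, p(13)=101, p(14)=135, p(15)=176, p(16)=231, p(17)=297, p(18)=385, p(19)=490, p(20)=627, p(21)=792, p(22)=1002, p(23)=1255, p(24)=1575, p(25)=1958, p(26)=2436, p(27)=3010, p(28)=3718, p(29)=4565, p(30)=5604, p(31)=6842, p(32)=8349, p(33)=10143, p(34)=12310, p(35)=14883, p(36)=17977, p(37)=21637, p(38)=26015, p(39)=31185, p(40)=37338, p(41)=44583, p(42)=53174, p(43)=63261, p(44)=75175, p(45)=89134, p(46)=105558, p(47)=124754, p(48)=147273, p(49)=173525, p(50)=204226, p(51)=239943, p(52)=281589, p(53)=329931, p(54)=386155, p(55)=451276, p(56)=526823, p(57)=614154, p(58)=715220, p(59)=831820, p(60)=966467, p(61)=1121505, p(62)=1300156, p(63)=1505499, p(64)=1741630, p(65)=2012558, p(66)=2323520, p(67)=2679689, p(68)=3087735, p(69)=3554345, p(70)=4087968, p(71)=4697205, p(72)=5392783, p(73)=6185689, p(74)=7089500, p(75)=8118264, p(76)=9289091, p(77)=10619863, p(78)=12132164, p(79)=13848650, p(80)=15796476, p(81)=18004327, p(82)=20506255, p(83)=23338469.
Final step: p(84) = p(83) + p(82) - p(79) - p(77) + p(72) + p(69) - p(62) - p(58) + p(49) + p(44) - p(33) - p(27) + p(14) + p(7)
= 23338469 + 20506255 - 13848650 - 10619863 + 5392783 + 3554345 - 1300156 - 715220 + 173525 + 75175 - 10143 - 3010 + 135 + 15
= 26543660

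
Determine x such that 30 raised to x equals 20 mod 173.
111

Baby-step giant-step with step n = ⌈√173⌉ = 14.
Baby steps 30^j mod 173 (j:value) for j=0..13: 0:1, 1:30, 2:35, 3:12, 4:14, 5:74, 6:144, 7:168, 8:23, 9:171, 10:113, 11:103, 12:149, 13:145.
Giant-step multiplier: 30^(-14) ≡ 30^(172-14) = 30^158 ≡ 90 (mod 173).
Giant steps γ_i = 20·90^i mod 173: γ_0=20, γ_1=70, γ_2=72, γ_3=79, γ_4=17, γ_5=146, γ_6=165, γ_7=145 (in table at j=13).
x = i·n + j = 7·14 + 13 = 111.
Check: 30^111 ≡ 20 (mod 173).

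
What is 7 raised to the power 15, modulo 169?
83

Repeated squaring. Binary of 15 = 1111.
7^1 ≡ 7 (mod 169); 7^2 ≡ 49 (mod 169); 7^4 ≡ 35 (mod 169); 7^8 ≡ 42 (mod 169)
7^15 = 7^1 × 7^2 × 7^4 × 7^8 ≡ 83 (mod 169)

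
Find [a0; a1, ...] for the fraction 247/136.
[1; 1, 4, 2, 3, 1, 2]

Euclidean algorithm steps:
247 = 1 × 136 + 111
136 = 1 × 111 + 25
111 = 4 × 25 + 11
25 = 2 × 11 + 3
11 = 3 × 3 + 2
3 = 1 × 2 + 1
2 = 2 × 1 + 0
Continued fraction: [1; 1, 4, 2, 3, 1, 2]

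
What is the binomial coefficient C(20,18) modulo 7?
1

Using Lucas' theorem:
Write n=20 and k=18 in base 7:
n in base 7: [2, 6]
k in base 7: [2, 4]
C(20,18) mod 7 = ∏ C(n_i, k_i) mod 7
Digit binomials (mod 7): C(2,2) = 1; C(6,4) = 15 ≡ 1
Product: 1 × 1 = 1 ≡ 1 (mod 7)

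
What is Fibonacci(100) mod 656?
451

Matrix identity: Q^n = [[F_(n+1), F_n], [F_n, F_(n-1)]] with Q = [[1,1],[1,0]].
n = 100 = 1100100₂. Square-and-multiply, entries mod 656:
Q^1 = [[1,1],[1,0]]
Q^3 = (Q^1)²·Q = [[3,2],[2,1]]
Q^6 = (Q^3)² = [[13,8],[8,5]]
Q^12 = (Q^6)² = [[233,144],[144,89]]
Q^25 = (Q^12)²·Q = [[33,241],[241,448]]
Q^50 = (Q^25)² = [[130,465],[465,321]]
Q^100 = (Q^50)² = [[245,451],[451,450]]
F_100 mod 656 = Q^100[0][1] = 451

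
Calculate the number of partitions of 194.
2366022741845

p(n) counts ways to write n as a sum of positive integers (order ignored).
Euler's pentagonal recurrence: p(k) = p(k-1) + p(k-2) - p(k-5) - p(k-7) + p(k-12) + p(k-15) - ... (offsets j(3j∓1)/2, signs ++--, p(0)=1, p(<0)=0).
DP table for k = 0..193: p(0)=1, p(1)=1, p(2)=2, p(3)=3, p(4)=5, p(5)=7, p(6)=11, p(7)=15, p(8)=22, p(9)=30, p(10)=42, p(11)=56, p(12)=77, p(13)=101, p(14)=135, p(15)=176, p(16)=231, p(17)=297, p(18)=385, p(19)=490, p(20)=627, p(21)=792, p(22)=1002, p(23)=1255, p(24)=1575, p(25)=1958, p(26)=2436, p(27)=3010, p(28)=3718, p(29)=4565, p(30)=5604, p(31)=6842, p(32)=8349, p(33)=10143, p(34)=12310, p(35)=14883, p(36)=17977, p(37)=21637, p(38)=26015, p(39)=31185, p(40)=37338, p(41)=44583, p(42)=53174, p(43)=63261, p(44)=75175, p(45)=89134, p(46)=105558, p(47)=124754, p(48)=147273, p(49)=173525, p(50)=204226, p(51)=239943, p(52)=281589, p(53)=329931, p(54)=386155, p(55)=451276, p(56)=526823, p(57)=614154, p(58)=715220, p(59)=831820, p(60)=966467, p(61)=1121505, p(62)=1300156, p(63)=1505499, p(64)=1741630, p(65)=2012558, p(66)=2323520, p(67)=2679689, p(68)=3087735, p(69)=3554345, p(70)=4087968, p(71)=4697205, p(72)=5392783, p(73)=6185689, p(74)=7089500, p(75)=8118264, p(76)=9289091, p(77)=10619863, p(78)=12132164, p(79)=13848650, p(80)=15796476, p(81)=18004327, p(82)=20506255, p(83)=23338469, p(84)=26543660, p(85)=30167357, p(86)=34262962, p(87)=38887673, p(88)=44108109, p(89)=49995925, p(90)=56634173, p(91)=64112359, p(92)=72533807, p(93)=82010177, p(94)=92669720, p(95)=104651419, p(96)=118114304, p(97)=133230930, p(98)=150198136, p(99)=169229875, p(100)=190569292, p(101)=214481126, p(102)=241265379, p(103)=271248950, p(104)=304801365, p(105)=342325709, p(106)=384276336, p(107)=431149389, p(108)=483502844, p(109)=541946240, p(110)=607163746, p(111)=679903203, p(112)=761002156, p(113)=851376628, p(114)=952050665, p(115)=1064144451, p(116)=1188908248, p(117)=1327710076, p(118)=1482074143, p(119)=1653668665, p(120)=1844349560, p(121)=2056148051, p(122)=2291320912, p(123)=2552338241, p(124)=2841940500, p(125)=3163127352, p(126)=3519222692, p(127)=3913864295, p(128)=4351078600, p(129)=4835271870, p(130)=5371315400, p(131)=5964539504, p(132)=6620830889, p(133)=7346629512, p(134)=8149040695, p(135)=9035836076, p(136)=10015581680, p(137)=11097645016, p(138)=12292341831, p(139)=13610949895, p(140)=15065878135, p(141)=16670689208, p(142)=18440293320, p(143)=20390982757, p(144)=22540654445, p(145)=24908858009, p(146)=27517052599, p(147)=30388671978, p(148)=33549419497, p(149)=37027355200, p(150)=40853235313, p(151)=45060624582, p(152)=49686288421, p(153)=54770336324, p(154)=60356673280, p(155)=66493182097, p(156)=73232243759, p(157)=80630964769, p(158)=88751778802, p(159)=97662728555, p(160)=107438159466, p(161)=118159068427, p(162)=129913904637, p(163)=142798995930, p(164)=156919475295, p(165)=172389800255, p(166)=189334822579, p(167)=207890420102, p(168)=228204732751, p(169)=250438925115, p(170)=274768617130, p(171)=301384802048, p(172)=330495499613, p(173)=362326859895, p(174)=397125074750, p(175)=435157697830, p(176)=476715857290, p(177)=522115831195, p(178)=571701605655, p(179)=625846753120, p(180)=684957390936, p(181)=749474411781, p(182)=819876908323, p(183)=896684817527, p(184)=980462880430, p(185)=1071823774337, p(186)=1171432692373, p(187)=1280011042268, p(188)=1398341745571, p(189)=1527273599625, p(190)=1667727404093, p(191)=1820701100652, p(192)=1987276856363, p(193)=2168627105469.
Final step: p(194) = p(193) + p(192) - p(189) - p(187) + p(182) + p(179) - p(172) - p(168) + p(159) + p(154) - p(143) - p(137) + p(124) + p(117) - p(102) - p(94) + p(77) + p(68) - p(49) - p(39) + p(18) + p(7)
= 2168627105469 + 1987276856363 - 1527273599625 - 1280011042268 + 819876908323 + 625846753120 - 330495499613 - 228204732751 + 97662728555 + 60356673280 - 20390982757 - 11097645016 + 2841940500 + 1327710076 - 241265379 - 92669720 + 10619863 + 3087735 - 173525 - 31185 + 385 + 15
= 2366022741845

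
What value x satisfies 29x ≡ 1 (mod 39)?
35

gcd(29, 39) = 1, so the inverse exists.
Extended Euclidean algorithm on (39, 29):
39 = 1 × 29 + 10  ⟹  10 = (1)·39 + (-1)·29
29 = 2 × 10 + 9  ⟹  9 = (-2)·39 + (3)·29
10 = 1 × 9 + 1  ⟹  1 = (3)·39 + (-4)·29
So (-4)·29 ≡ 1 (mod 39), i.e. 29^(-1) ≡ -4 ≡ 35 (mod 39).
Check: 29 × 35 = 1015 ≡ 1 (mod 39)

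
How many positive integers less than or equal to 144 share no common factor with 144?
48

144 = 2^4 × 3^2
φ(n) = n × ∏(1 - 1/p) for each prime p dividing n
φ(144) = 144 × (1 - 1/2) × (1 - 1/3) = 48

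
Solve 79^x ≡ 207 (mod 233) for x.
30

Baby-step giant-step with step n = ⌈√233⌉ = 16.
Baby steps 79^j mod 233 (j:value) for j=0..15: 0:1, 1:79, 2:183, 3:11, 4:170, 5:149, 6:121, 7:6, 8:8, 9:166, 10:66, 11:88, 12:195, 13:27, 14:36, 15:48.
Giant-step multiplier: 79^(-16) ≡ 79^(232-16) = 79^216 ≡ 142 (mod 233).
Giant steps γ_i = 207·142^i mod 233: γ_0=207, γ_1=36 (in table at j=14).
x = i·n + j = 1·16 + 14 = 30.
Check: 79^30 ≡ 207 (mod 233).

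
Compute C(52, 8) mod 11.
1

Using Lucas' theorem:
Write n=52 and k=8 in base 11:
n in base 11: [4, 8]
k in base 11: [0, 8]
C(52,8) mod 11 = ∏ C(n_i, k_i) mod 11
Digit binomials (mod 11): C(4,0) = 1; C(8,8) = 1
Product: 1 × 1 = 1 ≡ 1 (mod 11)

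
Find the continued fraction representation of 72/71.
[1; 71]

Euclidean algorithm steps:
72 = 1 × 71 + 1
71 = 71 × 1 + 0
Continued fraction: [1; 71]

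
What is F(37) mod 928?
121

Matrix identity: Q^n = [[F_(n+1), F_n], [F_n, F_(n-1)]] with Q = [[1,1],[1,0]].
n = 37 = 100101₂. Square-and-multiply, entries mod 928:
Q^1 = [[1,1],[1,0]]
Q^2 = (Q^1)² = [[2,1],[1,1]]
Q^4 = (Q^2)² = [[5,3],[3,2]]
Q^9 = (Q^4)²·Q = [[55,34],[34,21]]
Q^18 = (Q^9)² = [[469,728],[728,669]]
Q^37 = (Q^18)²·Q = [[809,121],[121,688]]
F_37 mod 928 = Q^37[0][1] = 121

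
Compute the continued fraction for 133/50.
[2; 1, 1, 1, 16]

Euclidean algorithm steps:
133 = 2 × 50 + 33
50 = 1 × 33 + 17
33 = 1 × 17 + 16
17 = 1 × 16 + 1
16 = 16 × 1 + 0
Continued fraction: [2; 1, 1, 1, 16]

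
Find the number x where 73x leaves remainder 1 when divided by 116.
89

gcd(73, 116) = 1, so the inverse exists.
Extended Euclidean algorithm on (116, 73):
116 = 1 × 73 + 43  ⟹  43 = (1)·116 + (-1)·73
73 = 1 × 43 + 30  ⟹  30 = (-1)·116 + (2)·73
43 = 1 × 30 + 13  ⟹  13 = (2)·116 + (-3)·73
30 = 2 × 13 + 4  ⟹  4 = (-5)·116 + (8)·73
13 = 3 × 4 + 1  ⟹  1 = (17)·116 + (-27)·73
So (-27)·73 ≡ 1 (mod 116), i.e. 73^(-1) ≡ -27 ≡ 89 (mod 116).
Check: 73 × 89 = 6497 ≡ 1 (mod 116)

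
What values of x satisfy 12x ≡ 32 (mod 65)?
x ≡ 46 (mod 65)

gcd(12, 65) = 1, which divides 32, so solutions exist.
Find 12^(-1) mod 65 by the extended Euclidean algorithm:
65 = 5 × 12 + 5  ⟹  5 = (1)·65 + (-5)·12
12 = 2 × 5 + 2  ⟹  2 = (-2)·65 + (11)·12
5 = 2 × 2 + 1  ⟹  1 = (5)·65 + (-27)·12
So (-27)·12 ≡ 1 (mod 65), i.e. 12^(-1) ≡ -27 ≡ 38 (mod 65).
x ≡ 38 × 32 = 1216 ≡ 46 (mod 65).
Check: 12 × 46 = 552 ≡ 32 (mod 65).
Unique solution: x ≡ 46 (mod 65)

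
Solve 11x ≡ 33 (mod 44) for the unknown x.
x ≡ 3 (mod 4)

gcd(11, 44) = 11, which divides 33, so solutions exist.
Divide through by 11: x ≡ 3 (mod 4).
The coefficient of x is now 1, so x ≡ 3 (mod 4).
Check: 11 × 3 = 33 ≡ 33 (mod 44).
x ≡ 3 (mod 4), giving 11 solutions mod 44.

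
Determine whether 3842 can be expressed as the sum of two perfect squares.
11² + 61² (a=11, b=61)

Factorization: 3842 = 2 × 17 × 113
By Fermat: n is sum of two squares iff every prime p ≡ 3 (mod 4) appears to even power.
All primes ≡ 3 (mod 4) appear to even power.
Search a = 0, 1, 2, … for 3842 - a² a perfect square: first hit at a = 11: 3842 - 121 = 3721 = 61².
3842 = 11² + 61² = 121 + 3721 ✓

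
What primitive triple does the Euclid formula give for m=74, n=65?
(1251, 9620, 9701)

Euclid's formula: a = m² - n², b = 2mn, c = m² + n²
m = 74, n = 65
a = 74² - 65² = 5476 - 4225 = 1251
b = 2 × 74 × 65 = 9620
c = 74² + 65² = 5476 + 4225 = 9701
Verification: 1251² + 9620² = 1565001 + 92544400 = 94109401 = 9701² ✓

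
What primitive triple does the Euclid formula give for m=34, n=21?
(715, 1428, 1597)

Euclid's formula: a = m² - n², b = 2mn, c = m² + n²
m = 34, n = 21
a = 34² - 21² = 1156 - 441 = 715
b = 2 × 34 × 21 = 1428
c = 34² + 21² = 1156 + 441 = 1597
Verification: 715² + 1428² = 511225 + 2039184 = 2550409 = 1597² ✓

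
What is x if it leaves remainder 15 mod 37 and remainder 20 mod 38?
1236

Using Chinese Remainder Theorem:
M = 37 × 38 = 1406
M1 = 38, M2 = 37
y1 = 38^(-1) mod 37 = 1
y2 = 37^(-1) mod 38 = 37
x = (15×38×1 + 20×37×37) mod 1406 = 1236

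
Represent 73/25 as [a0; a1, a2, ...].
[2; 1, 11, 2]

Euclidean algorithm steps:
73 = 2 × 25 + 23
25 = 1 × 23 + 2
23 = 11 × 2 + 1
2 = 2 × 1 + 0
Continued fraction: [2; 1, 11, 2]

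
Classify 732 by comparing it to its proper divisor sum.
abundant

Proper divisors of 732: sum = 1 + 2 + 3 + 4 + 6 + 12 + 61 + 122 + 183 + 244 + 366 = 1004
Since 1004 > 732, 732 is abundant.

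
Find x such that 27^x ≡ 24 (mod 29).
8

Baby-step giant-step with step n = ⌈√29⌉ = 6.
Baby steps 27^j mod 29 (j:value) for j=0..5: 0:1, 1:27, 2:4, 3:21, 4:16, 5:26.
Giant-step multiplier: 27^(-6) ≡ 27^(28-6) = 27^22 ≡ 5 (mod 29).
Giant steps γ_i = 24·5^i mod 29: γ_0=24, γ_1=4 (in table at j=2).
x = i·n + j = 1·6 + 2 = 8.
Check: 27^8 ≡ 24 (mod 29).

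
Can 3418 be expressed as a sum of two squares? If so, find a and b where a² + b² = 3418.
13² + 57² (a=13, b=57)

Factorization: 3418 = 2 × 1709
By Fermat: n is sum of two squares iff every prime p ≡ 3 (mod 4) appears to even power.
All primes ≡ 3 (mod 4) appear to even power.
Search a = 0, 1, 2, … for 3418 - a² a perfect square: first hit at a = 13: 3418 - 169 = 3249 = 57².
3418 = 13² + 57² = 169 + 3249 ✓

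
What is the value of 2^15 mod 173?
71

Repeated squaring. Binary of 15 = 1111.
2^1 ≡ 2 (mod 173); 2^2 ≡ 4 (mod 173); 2^4 ≡ 16 (mod 173); 2^8 ≡ 83 (mod 173)
2^15 = 2^1 × 2^2 × 2^4 × 2^8 ≡ 71 (mod 173)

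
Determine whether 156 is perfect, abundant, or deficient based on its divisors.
abundant

Proper divisors of 156: sum = 1 + 2 + 3 + 4 + 6 + 12 + 13 + 26 + 39 + 52 + 78 = 236
Since 236 > 156, 156 is abundant.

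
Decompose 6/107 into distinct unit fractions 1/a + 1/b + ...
1/18 + 1/1926

Greedy algorithm:
6/107: ceiling(107/6) = 18, use 1/18
1/1926: ceiling(1926/1) = 1926, use 1/1926
Result: 6/107 = 1/18 + 1/1926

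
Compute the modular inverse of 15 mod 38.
33

gcd(15, 38) = 1, so the inverse exists.
Extended Euclidean algorithm on (38, 15):
38 = 2 × 15 + 8  ⟹  8 = (1)·38 + (-2)·15
15 = 1 × 8 + 7  ⟹  7 = (-1)·38 + (3)·15
8 = 1 × 7 + 1  ⟹  1 = (2)·38 + (-5)·15
So (-5)·15 ≡ 1 (mod 38), i.e. 15^(-1) ≡ -5 ≡ 33 (mod 38).
Check: 15 × 33 = 495 ≡ 1 (mod 38)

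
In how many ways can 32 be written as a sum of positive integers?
8349

p(n) counts ways to write n as a sum of positive integers (order ignored).
Euler's pentagonal recurrence: p(k) = p(k-1) + p(k-2) - p(k-5) - p(k-7) + p(k-12) + p(k-15) - ... (offsets j(3j∓1)/2, signs ++--, p(0)=1, p(<0)=0).
DP table for k = 0..31: p(0)=1, p(1)=1, p(2)=2, p(3)=3, p(4)=5, p(5)=7, p(6)=11, p(7)=15, p(8)=22, p(9)=30, p(10)=42, p(11)=56, p(12)=77, p(13)=101, p(14)=135, p(15)=176, p(16)=231, p(17)=297, p(18)=385, p(19)=490, p(20)=627, p(21)=792, p(22)=1002, p(23)=1255, p(24)=1575, p(25)=1958, p(26)=2436, p(27)=3010, p(28)=3718, p(29)=4565, p(30)=5604, p(31)=6842.
Final step: p(32) = p(31) + p(30) - p(27) - p(25) + p(20) + p(17) - p(10) - p(6)
= 6842 + 5604 - 3010 - 1958 + 627 + 297 - 42 - 11
= 8349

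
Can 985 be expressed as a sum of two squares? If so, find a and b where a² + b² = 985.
12² + 29² (a=12, b=29)

Factorization: 985 = 5 × 197
By Fermat: n is sum of two squares iff every prime p ≡ 3 (mod 4) appears to even power.
All primes ≡ 3 (mod 4) appear to even power.
Search a = 0, 1, 2, … for 985 - a² a perfect square: first hit at a = 12: 985 - 144 = 841 = 29².
985 = 12² + 29² = 144 + 841 ✓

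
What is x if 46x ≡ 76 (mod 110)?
x ≡ 16 (mod 55)

gcd(46, 110) = 2, which divides 76, so solutions exist.
Divide through by 2: 23x ≡ 38 (mod 55).
Find 23^(-1) mod 55 by the extended Euclidean algorithm:
55 = 2 × 23 + 9  ⟹  9 = (1)·55 + (-2)·23
23 = 2 × 9 + 5  ⟹  5 = (-2)·55 + (5)·23
9 = 1 × 5 + 4  ⟹  4 = (3)·55 + (-7)·23
5 = 1 × 4 + 1  ⟹  1 = (-5)·55 + (12)·23
So (12)·23 ≡ 1 (mod 55), i.e. 23^(-1) ≡ 12 (mod 55).
x ≡ 12 × 38 = 456 ≡ 16 (mod 55).
Check: 46 × 16 = 736 ≡ 76 (mod 110).
x ≡ 16 (mod 55), giving 2 solutions mod 110.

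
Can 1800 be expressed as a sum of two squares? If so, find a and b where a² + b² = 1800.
6² + 42² (a=6, b=42)

Factorization: 1800 = 2^3 × 3^2 × 5^2
By Fermat: n is sum of two squares iff every prime p ≡ 3 (mod 4) appears to even power.
All primes ≡ 3 (mod 4) appear to even power.
Search a = 0, 1, 2, … for 1800 - a² a perfect square: first hit at a = 6: 1800 - 36 = 1764 = 42².
1800 = 6² + 42² = 36 + 1764 ✓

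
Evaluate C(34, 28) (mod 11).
0

Using Lucas' theorem:
Write n=34 and k=28 in base 11:
n in base 11: [3, 1]
k in base 11: [2, 6]
C(34,28) mod 11 = ∏ C(n_i, k_i) mod 11
Digit binomials (mod 11): C(3,2) = 3; C(1,6) = 0 (k_i > n_i)
Product: 3 × 0 = 0 ≡ 0 (mod 11)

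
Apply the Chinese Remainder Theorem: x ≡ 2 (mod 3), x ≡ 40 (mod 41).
122

Using Chinese Remainder Theorem:
M = 3 × 41 = 123
M1 = 41, M2 = 3
y1 = 41^(-1) mod 3 = 2
y2 = 3^(-1) mod 41 = 14
x = (2×41×2 + 40×3×14) mod 123 = 122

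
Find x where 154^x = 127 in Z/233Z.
229

Baby-step giant-step with step n = ⌈√233⌉ = 16.
Baby steps 154^j mod 233 (j:value) for j=0..15: 0:1, 1:154, 2:183, 3:222, 4:170, 5:84, 6:121, 7:227, 8:8, 9:67, 10:66, 11:145, 12:195, 13:206, 14:36, 15:185.
Giant-step multiplier: 154^(-16) ≡ 154^(232-16) = 154^216 ≡ 142 (mod 233).
Giant steps γ_i = 127·142^i mod 233: γ_0=127, γ_1=93, γ_2=158, γ_3=68, γ_4=103, γ_5=180, γ_6=163, γ_7=79, γ_8=34, γ_9=168, γ_10=90, γ_11=198, γ_12=156, γ_13=17, γ_14=84 (in table at j=5).
x = i·n + j = 14·16 + 5 = 229.
Check: 154^229 ≡ 127 (mod 233).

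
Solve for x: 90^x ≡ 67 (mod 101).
87

Baby-step giant-step with step n = ⌈√101⌉ = 11.
Baby steps 90^j mod 101 (j:value) for j=0..10: 0:1, 1:90, 2:20, 3:83, 4:97, 5:44, 6:21, 7:72, 8:16, 9:26, 10:17.
Giant-step multiplier: 90^(-11) ≡ 90^(100-11) = 90^89 ≡ 27 (mod 101).
Giant steps γ_i = 67·27^i mod 101: γ_0=67, γ_1=92, γ_2=60, γ_3=4, γ_4=7, γ_5=88, γ_6=53, γ_7=17 (in table at j=10).
x = i·n + j = 7·11 + 10 = 87.
Check: 90^87 ≡ 67 (mod 101).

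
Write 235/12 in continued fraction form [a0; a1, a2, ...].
[19; 1, 1, 2, 2]

Euclidean algorithm steps:
235 = 19 × 12 + 7
12 = 1 × 7 + 5
7 = 1 × 5 + 2
5 = 2 × 2 + 1
2 = 2 × 1 + 0
Continued fraction: [19; 1, 1, 2, 2]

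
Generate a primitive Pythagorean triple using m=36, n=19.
(935, 1368, 1657)

Euclid's formula: a = m² - n², b = 2mn, c = m² + n²
m = 36, n = 19
a = 36² - 19² = 1296 - 361 = 935
b = 2 × 36 × 19 = 1368
c = 36² + 19² = 1296 + 361 = 1657
Verification: 935² + 1368² = 874225 + 1871424 = 2745649 = 1657² ✓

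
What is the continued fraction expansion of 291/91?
[3; 5, 18]

Euclidean algorithm steps:
291 = 3 × 91 + 18
91 = 5 × 18 + 1
18 = 18 × 1 + 0
Continued fraction: [3; 5, 18]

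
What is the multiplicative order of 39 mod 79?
78

79 is prime, so ord(39) divides φ(79) = 78.
Divisors of 78: 1, 2, 3, 6, 13, 26, 39, 78.
Repeated squaring: 39^1 ≡ 39, 39^2 ≡ 20, 39^4 ≡ 5, 39^8 ≡ 25, 39^16 ≡ 72, 39^32 ≡ 49, 39^64 ≡ 31 (mod 79).
Test 39^d mod 79 for each divisor d in increasing order:
39^1 ≡ 39
39^2 ≡ 20
39^3 = 39^2·39^1 ≡ 69
39^6 = 39^4·39^2 ≡ 21
39^13 = 39^8·39^4·39^1 ≡ 56
39^26 = 39^16·39^8·39^2 ≡ 55
39^39 = 39^32·39^4·39^2·39^1 ≡ 78
39^78 = 39^64·39^8·39^4·39^2 ≡ 1  ← first divisor giving 1
The order is 78.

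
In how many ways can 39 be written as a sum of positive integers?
31185

p(n) counts ways to write n as a sum of positive integers (order ignored).
Euler's pentagonal recurrence: p(k) = p(k-1) + p(k-2) - p(k-5) - p(k-7) + p(k-12) + p(k-15) - ... (offsets j(3j∓1)/2, signs ++--, p(0)=1, p(<0)=0).
DP table for k = 0..38: p(0)=1, p(1)=1, p(2)=2, p(3)=3, p(4)=5, p(5)=7, p(6)=11, p(7)=15, p(8)=22, p(9)=30, p(10)=42, p(11)=56, p(12)=77, p(13)=101, p(14)=135, p(15)=176, p(16)=231, p(17)=297, p(18)=385, p(19)=490, p(20)=627, p(21)=792, p(22)=1002, p(23)=1255, p(24)=1575, p(25)=1958, p(26)=2436, p(27)=3010, p(28)=3718, p(29)=4565, p(30)=5604, p(31)=6842, p(32)=8349, p(33)=10143, p(34)=12310, p(35)=14883, p(36)=17977, p(37)=21637, p(38)=26015.
Final step: p(39) = p(38) + p(37) - p(34) - p(32) + p(27) + p(24) - p(17) - p(13) + p(4)
= 26015 + 21637 - 12310 - 8349 + 3010 + 1575 - 297 - 101 + 5
= 31185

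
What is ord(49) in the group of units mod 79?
39

79 is prime, so ord(49) divides φ(79) = 78.
Divisors of 78: 1, 2, 3, 6, 13, 26, 39, 78.
Repeated squaring: 49^1 ≡ 49, 49^2 ≡ 31, 49^4 ≡ 13, 49^8 ≡ 11, 49^16 ≡ 42, 49^32 ≡ 26, 49^64 ≡ 44 (mod 79).
Test 49^d mod 79 for each divisor d in increasing order:
49^1 ≡ 49
49^2 ≡ 31
49^3 = 49^2·49^1 ≡ 18
49^6 = 49^4·49^2 ≡ 8
49^13 = 49^8·49^4·49^1 ≡ 55
49^26 = 49^16·49^8·49^2 ≡ 23
49^39 = 49^32·49^4·49^2·49^1 ≡ 1  ← first divisor giving 1
The order is 39.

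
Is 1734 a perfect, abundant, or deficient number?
abundant

Proper divisors of 1734: sum = 1 + 2 + 3 + 6 + 17 + 34 + 51 + 102 + 289 + 578 + 867 = 1950
Since 1950 > 1734, 1734 is abundant.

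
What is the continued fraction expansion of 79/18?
[4; 2, 1, 1, 3]

Euclidean algorithm steps:
79 = 4 × 18 + 7
18 = 2 × 7 + 4
7 = 1 × 4 + 3
4 = 1 × 3 + 1
3 = 3 × 1 + 0
Continued fraction: [4; 2, 1, 1, 3]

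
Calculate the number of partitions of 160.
107438159466

p(n) counts ways to write n as a sum of positive integers (order ignored).
Euler's pentagonal recurrence: p(k) = p(k-1) + p(k-2) - p(k-5) - p(k-7) + p(k-12) + p(k-15) - ... (offsets j(3j∓1)/2, signs ++--, p(0)=1, p(<0)=0).
DP table for k = 0..159: p(0)=1, p(1)=1, p(2)=2, p(3)=3, p(4)=5, p(5)=7, p(6)=11, p(7)=15, p(8)=22, p(9)=30, p(10)=42, p(11)=56, p(12)=77, p(13)=101, p(14)=135, p(15)=176, p(16)=231, p(17)=297, p(18)=385, p(19)=490, p(20)=627, p(21)=792, p(22)=1002, p(23)=1255, p(24)=1575, p(25)=1958, p(26)=2436, p(27)=3010, p(28)=3718, p(29)=4565, p(30)=5604, p(31)=6842, p(32)=8349, p(33)=10143, p(34)=12310, p(35)=14883, p(36)=17977, p(37)=21637, p(38)=26015, p(39)=31185, p(40)=37338, p(41)=44583, p(42)=53174, p(43)=63261, p(44)=75175, p(45)=89134, p(46)=105558, p(47)=124754, p(48)=147273, p(49)=173525, p(50)=204226, p(51)=239943, p(52)=281589, p(53)=329931, p(54)=386155, p(55)=451276, p(56)=526823, p(57)=614154, p(58)=715220, p(59)=831820, p(60)=966467, p(61)=1121505, p(62)=1300156, p(63)=1505499, p(64)=1741630, p(65)=2012558, p(66)=2323520, p(67)=2679689, p(68)=3087735, p(69)=3554345, p(70)=4087968, p(71)=4697205, p(72)=5392783, p(73)=6185689, p(74)=7089500, p(75)=8118264, p(76)=9289091, p(77)=10619863, p(78)=12132164, p(79)=13848650, p(80)=15796476, p(81)=18004327, p(82)=20506255, p(83)=23338469, p(84)=26543660, p(85)=30167357, p(86)=34262962, p(87)=38887673, p(88)=44108109, p(89)=49995925, p(90)=56634173, p(91)=64112359, p(92)=72533807, p(93)=82010177, p(94)=92669720, p(95)=104651419, p(96)=118114304, p(97)=133230930, p(98)=150198136, p(99)=169229875, p(100)=190569292, p(101)=214481126, p(102)=241265379, p(103)=271248950, p(104)=304801365, p(105)=342325709, p(106)=384276336, p(107)=431149389, p(108)=483502844, p(109)=541946240, p(110)=607163746, p(111)=679903203, p(112)=761002156, p(113)=851376628, p(114)=952050665, p(115)=1064144451, p(116)=1188908248, p(117)=1327710076, p(118)=1482074143, p(119)=1653668665, p(120)=1844349560, p(121)=2056148051, p(122)=2291320912, p(123)=2552338241, p(124)=2841940500, p(125)=3163127352, p(126)=3519222692, p(127)=3913864295, p(128)=4351078600, p(129)=4835271870, p(130)=5371315400, p(131)=5964539504, p(132)=6620830889, p(133)=7346629512, p(134)=8149040695, p(135)=9035836076, p(136)=10015581680, p(137)=11097645016, p(138)=12292341831, p(139)=13610949895, p(140)=15065878135, p(141)=16670689208, p(142)=18440293320, p(143)=20390982757, p(144)=22540654445, p(145)=24908858009, p(146)=27517052599, p(147)=30388671978, p(148)=33549419497, p(149)=37027355200, p(150)=40853235313, p(151)=45060624582, p(152)=49686288421, p(153)=54770336324, p(154)=60356673280, p(155)=66493182097, p(156)=73232243759, p(157)=80630964769, p(158)=88751778802, p(159)=97662728555.
Final step: p(160) = p(159) + p(158) - p(155) - p(153) + p(148) + p(145) - p(138) - p(134) + p(125) + p(120) - p(109) - p(103) + p(90) + p(83) - p(68) - p(60) + p(43) + p(34) - p(15) - p(5)
= 97662728555 + 88751778802 - 66493182097 - 54770336324 + 33549419497 + 24908858009 - 12292341831 - 8149040695 + 3163127352 + 1844349560 - 541946240 - 271248950 + 56634173 + 23338469 - 3087735 - 966467 + 63261 + 12310 - 176 - 7
= 107438159466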